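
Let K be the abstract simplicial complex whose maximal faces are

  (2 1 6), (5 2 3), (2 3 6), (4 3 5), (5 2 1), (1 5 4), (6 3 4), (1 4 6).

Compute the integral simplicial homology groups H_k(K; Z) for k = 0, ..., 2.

Take the total order 1 < 2 < 3 < 4 < 5 < 6 on the vertex set. Then K (dimension 2) consists of the simplices:

  0-simplices (6): [1], [2], [3], [4], [5], [6]
  1-simplices (12): [1,2], [1,4], [1,5], [1,6], [2,3], [2,5], [2,6], [3,4], [3,5], [3,6], [4,5], [4,6]
  2-simplices (8): [1,2,5], [1,2,6], [1,4,5], [1,4,6], [2,3,5], [2,3,6], [3,4,5], [3,4,6]

so the chain groups are C_0 ≅ Z^6, C_1 ≅ Z^12, C_2 ≅ Z^8.

Boundary ∂_1: C_1 → C_0 maps an edge to its endpoints' difference, ∂[p,q] = q − p. For instance
  ∂[3,6] = [6] − [3].
As a 6×12 matrix over Z this has rank 5, with invariant factors (1,1,1,1,1).

The boundary map ∂_2: C_2 → C_1 acts by ∂[p,q,r] = [q,r] − [p,r] + [p,q]. For instance
  ∂[2,3,6] = [3,6] − [2,6] + [2,3],
  ∂[3,4,6] = [4,6] − [3,6] + [3,4].
This gives a 12×8 integer matrix of rank 7; reducing to Smith normal form yields diagonal entries (1,1,1,1,1,1,1).

From H_k ≅ ker(∂_k) / im(∂_{k+1}) we obtain:

  H_0: rank C_0 − rank ∂_1 = 6 − 5 = 1, and the invariant factors of ∂_1 are all 1, so H_0 = Z.
  H_1: rank ker ∂_1 − rank ∂_2 = (12 − 5) − 7 = 0, and the invariant factors of ∂_2 are all 1, so H_1 = 0.
  H_2: rank ker ∂_2 − rank ∂_3 = (8 − 7) − 0 = 1, and there is no ∂_3, so H_2 = Z.

As a check, the Euler characteristic is 6 − 12 + 8 = 2, which agrees with 1 − 0 + 1 = 2.

H_0 ≅ Z,  H_1 = 0,  H_2 ≅ Z.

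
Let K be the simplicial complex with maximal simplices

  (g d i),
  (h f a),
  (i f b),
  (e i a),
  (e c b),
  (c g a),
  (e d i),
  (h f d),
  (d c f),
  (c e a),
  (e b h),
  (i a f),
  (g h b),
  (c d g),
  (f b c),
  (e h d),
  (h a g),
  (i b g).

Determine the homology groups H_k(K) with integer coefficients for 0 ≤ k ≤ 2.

H_0 ≅ Z,  H_1 ≅ Z^2,  H_2 ≅ Z.

Take the total order a < b < c < d < e < f < g < h < i on the vertex set. Then K (dimension 2) consists of the simplices:

  0-simplices (9): a, b, c, d, e, f, g, h, i
  1-simplices (27): ac, ae, af, ag, ah, ai, bc, be, bf, bg, bh, bi, cd, ce, cf, cg, de, df, dg, dh, di, eh, ei, fh, fi, gh, gi
  2-simplices (18): ace, acg, aei, afh, afi, agh, bce, bcf, beh, bfi, bgh, bgi, cdf, cdg, deh, dei, dfh, dgi

giving chain groups C_0 ≅ Z^9, C_1 ≅ Z^27, C_2 ≅ Z^18.

∂_1: C_1 → C_0 maps an edge to its endpoints' difference, ∂[p,q] = q − p. For instance
  ∂gh = h − g.
As a 9×27 matrix over Z this has rank 8, with invariant factors (1,1,1,1,1,1,1,1).

∂_2: C_2 → C_1 acts by ∂[p,q,r] = [q,r] − [p,r] + [p,q]. For instance
  ∂acg = cg − ag + ac,
  ∂agh = gh − ah + ag.
As a 27×18 matrix over Z this has rank 17, with invariant factors (1,1,1,1,1,1,1,1,1,1,1,1,1,1,1,1,1).

From H_k ≅ ker(∂_k) / im(∂_{k+1}) we obtain:

  H_0: rank C_0 − rank ∂_1 = 9 − 8 = 1, and the invariant factors of ∂_1 are all 1, so H_0 ≅ Z.
  H_1: rank ker ∂_1 − rank ∂_2 = (27 − 8) − 17 = 2, and the invariant factors of ∂_2 are all 1, so H_1 ≅ Z^2.
  H_2: rank ker ∂_2 − rank ∂_3 = (18 − 17) − 0 = 1, and there is no ∂_3, so H_2 ≅ Z.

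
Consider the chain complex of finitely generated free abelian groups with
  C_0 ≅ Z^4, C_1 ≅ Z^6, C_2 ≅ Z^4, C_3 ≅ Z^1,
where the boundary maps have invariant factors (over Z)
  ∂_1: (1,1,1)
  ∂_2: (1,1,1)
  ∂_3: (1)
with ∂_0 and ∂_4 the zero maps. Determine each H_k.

H_0 = Z,  H_1 = 0,  H_2 = 0,  H_3 = 0.

H_0: b_0 = 4 − 0 − 3 = 1; torsion from ∂_1 factors > 1: none. So H_0 = Z.
H_1: b_1 = 6 − 3 − 3 = 0; torsion from ∂_2 factors > 1: none. So H_1 = 0.
H_2: b_2 = 4 − 3 − 1 = 0; torsion from ∂_3 factors > 1: none. So H_2 = 0.
H_3: b_3 = 1 − 1 − 0 = 0; torsion from ∂_4 factors > 1: none. So H_3 = 0.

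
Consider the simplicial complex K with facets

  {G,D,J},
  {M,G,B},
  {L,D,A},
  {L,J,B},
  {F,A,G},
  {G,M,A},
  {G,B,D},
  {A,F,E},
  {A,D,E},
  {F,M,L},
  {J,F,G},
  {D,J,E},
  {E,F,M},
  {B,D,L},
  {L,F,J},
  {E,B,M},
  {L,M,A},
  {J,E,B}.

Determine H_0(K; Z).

H_0 ≅ Z.

We work with the vertex ordering A < B < D < E < F < G < J < L < M. The simplices of K, each written with vertices in increasing order, are:

  0-simplices (9): A, B, D, E, F, G, J, L, M
  1-simplices (27): AD, AE, AF, AG, AL, AM, BD, BE, BG, BJ, BL, BM, DE, DG, DJ, DL, EF, EJ, EM, FG, FJ, FL, FM, GJ, GM, JL, LM
  2-simplices (18): ADE, ADL, AEF, AFG, AGM, ALM, BDG, BDL, BEJ, BEM, BGM, BJL, DEJ, DGJ, EFM, FGJ, FJL, FLM

so the chain groups are C_0 ≅ Z^9, C_1 ≅ Z^27, C_2 ≅ Z^18.

The boundary map ∂_1: C_1 → C_0 is given by ∂[p,q] = [q] − [p].
As a 9×27 matrix over Z this has rank 8, with invariant factors (1,1,1,1,1,1,1,1).

Boundary ∂_2: C_2 → C_1 sends each 2-simplex [p,q,r] to [q,r] − [p,r] + [p,q]. For instance
  ∂DEJ = EJ − DJ + DE,
  ∂BJL = JL − BL + BJ.
This gives a 27×18 integer matrix of rank 18; reducing to Smith normal form yields diagonal entries (1,1,1,1,1,1,1,1,1,1,1,1,1,1,1,1,1,2).

From H_k ≅ ker(∂_k) / im(∂_{k+1}) we obtain:

  H_0: rank C_0 − rank ∂_1 = 9 − 8 = 1, and the invariant factors of ∂_1 are all 1, so H_0 = Z.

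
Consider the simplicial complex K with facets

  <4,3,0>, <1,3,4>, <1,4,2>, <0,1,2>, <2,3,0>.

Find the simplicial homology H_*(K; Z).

H_0 ≅ Z,  H_1 ≅ Z,  H_2 = 0.

Fix the vertex order 0 < 1 < 2 < 3 < 4 and write every simplex with vertices in increasing order. Then dim K = 2 and the simplices of K are:

  0-simplices (5): [0], [1], [2], [3], [4]
  1-simplices (10): [0,1], [0,2], [0,3], [0,4], [1,2], [1,3], [1,4], [2,3], [2,4], [3,4]
  2-simplices (5): [0,1,2], [0,2,3], [0,3,4], [1,2,4], [1,3,4]

so the chain groups are C_0 ≅ Z^5, C_1 ≅ Z^10, C_2 ≅ Z^5.

∂_1: C_1 → C_0 sends each edge [p,q] (with p < q) to q − p. For instance
  ∂[1,4] = [4] − [1].
The resulting 5×10 matrix has rank 4, and its Smith normal form has invariant factors (1,1,1,1).

The boundary map ∂_2: C_2 → C_1 maps a triangle to the signed sum of its edges. For instance
  ∂[1,2,4] = [2,4] − [1,4] + [1,2],
  ∂[0,2,3] = [2,3] − [0,3] + [0,2].
The 10×5 boundary matrix has rank 5 and Smith normal form diag(1,1,1,1,1).

Computing H_k = (kernel of ∂_k) / (image of ∂_{k+1}):

  H_0: rank C_0 − rank ∂_1 = 5 − 4 = 1, and the invariant factors of ∂_1 are all 1, so H_0 = Z.
  H_1: rank ker ∂_1 − rank ∂_2 = (10 − 4) − 5 = 1, and the invariant factors of ∂_2 are all 1, so H_1 = Z.
  H_2: rank ker ∂_2 − rank ∂_3 = (5 − 5) − 0 = 0, and there is no ∂_3, so H_2 = 0.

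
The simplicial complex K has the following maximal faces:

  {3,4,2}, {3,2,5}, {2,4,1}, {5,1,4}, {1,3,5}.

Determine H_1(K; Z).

Fix the vertex order 1 < 2 < 3 < 4 < 5 and write every simplex with vertices in increasing order. Then dim K = 2 and the simplices of K are:

  0-simplices (5): [1], [2], [3], [4], [5]
  1-simplices (10): [1,2], [1,3], [1,4], [1,5], [2,3], [2,4], [2,5], [3,4], [3,5], [4,5]
  2-simplices (5): [1,2,4], [1,3,5], [1,4,5], [2,3,4], [2,3,5]

Hence C_0 ≅ Z^5, C_1 ≅ Z^10, C_2 ≅ Z^5.

∂_1: C_1 → C_0 is given by ∂[p,q] = [q] − [p].
The 5×10 boundary matrix has rank 4 and Smith normal form diag(1,1,1,1).

∂_2: C_2 → C_1 acts by ∂[p,q,r] = [q,r] − [p,r] + [p,q]. For instance
  ∂[1,4,5] = [4,5] − [1,5] + [1,4],
  ∂[2,3,5] = [3,5] − [2,5] + [2,3].
This gives a 10×5 integer matrix of rank 5; reducing to Smith normal form yields diagonal entries (1,1,1,1,1).

Reading off H_k = ker ∂_k / im ∂_{k+1}:

  H_1: rank ker ∂_1 − rank ∂_2 = (10 − 4) − 5 = 1, and the invariant factors of ∂_2 are all 1, so H_1 ≅ Z.

(K is a triangulation of the Möbius band.)

H_1 = Z.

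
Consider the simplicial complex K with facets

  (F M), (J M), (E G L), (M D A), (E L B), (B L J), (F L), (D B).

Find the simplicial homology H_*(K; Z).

Order the vertices as A < B < D < E < F < G < J < L < M. Listing each simplex with vertices in this order, K has dimension 2 with simplices:

  0-simplices (9): A, B, D, E, F, G, J, L, M
  1-simplices (14): AD, AM, BD, BE, BJ, BL, DM, EG, EL, FL, FM, GL, JL, JM
  2-simplices (4): ADM, BEL, BJL, EGL

so the chain groups are C_0 ≅ Z^9, C_1 ≅ Z^14, C_2 ≅ Z^4.

The boundary map ∂_1: C_1 → C_0 sends each edge [p,q] (with p < q) to q − p.
The resulting 9×14 matrix has rank 8, and its Smith normal form has invariant factors (1,1,1,1,1,1,1,1).

Boundary ∂_2: C_2 → C_1 maps a triangle to the signed sum of its edges. For instance
  ∂BJL = JL − BL + BJ,
  ∂ADM = DM − AM + AD.
The resulting 14×4 matrix has rank 4, and its Smith normal form has invariant factors (1,1,1,1).

Now H_k = ker ∂_k / im ∂_{k+1}, so:

  H_0: rank C_0 − rank ∂_1 = 9 − 8 = 1, and the invariant factors of ∂_1 are all 1, so H_0 ≅ Z.
  H_1: rank ker ∂_1 − rank ∂_2 = (14 − 8) − 4 = 2, and the invariant factors of ∂_2 are all 1, so H_1 ≅ Z^2.
  H_2: rank ker ∂_2 − rank ∂_3 = (4 − 4) − 0 = 0, and there is no ∂_3, so H_2 ≅ 0.

As a check, the Euler characteristic is 9 − 14 + 4 = -1, which agrees with 1 − 2 + 0 = -1.

H_0 = Z,  H_1 = Z^2,  H_2 = 0.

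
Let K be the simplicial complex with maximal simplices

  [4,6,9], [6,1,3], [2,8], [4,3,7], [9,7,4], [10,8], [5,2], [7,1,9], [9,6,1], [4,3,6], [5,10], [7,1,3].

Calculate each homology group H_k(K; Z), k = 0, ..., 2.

We work with the vertex ordering 1 < 2 < 3 < 4 < 5 < 6 < 7 < 8 < 9 < 10. The simplices of K, each written with vertices in increasing order, are:

  0-simplices (10): [1], [2], [3], [4], [5], [6], [7], [8], [9], [10]
  1-simplices (16): [1,3], [1,6], [1,7], [1,9], [2,5], [2,8], [3,4], [3,6], [3,7], [4,6], [4,7], [4,9], [5,10], [6,9], [7,9], [8,10]
  2-simplices (8): [1,3,6], [1,3,7], [1,6,9], [1,7,9], [3,4,6], [3,4,7], [4,6,9], [4,7,9]

so the chain groups are C_0 ≅ Z^10, C_1 ≅ Z^16, C_2 ≅ Z^8.

Boundary ∂_1: C_1 → C_0 is given by ∂[p,q] = [q] − [p]. For instance
  ∂[3,4] = [4] − [3].
The resulting 10×16 matrix has rank 8, and its Smith normal form has invariant factors (1,1,1,1,1,1,1,1).

Boundary ∂_2: C_2 → C_1 maps a triangle to the signed sum of its edges. For instance
  ∂[3,4,6] = [4,6] − [3,6] + [3,4],
  ∂[4,6,9] = [6,9] − [4,9] + [4,6].
This gives a 16×8 integer matrix of rank 7; reducing to Smith normal form yields diagonal entries (1,1,1,1,1,1,1).

Reading off H_k = ker ∂_k / im ∂_{k+1}:

  H_0: rank C_0 − rank ∂_1 = 10 − 8 = 2, and the invariant factors of ∂_1 are all 1, so H_0 ≅ Z^2.
  H_1: rank ker ∂_1 − rank ∂_2 = (16 − 8) − 7 = 1, and the invariant factors of ∂_2 are all 1, so H_1 ≅ Z.
  H_2: rank ker ∂_2 − rank ∂_3 = (8 − 7) − 0 = 1, and there is no ∂_3, so H_2 ≅ Z.

H_0 ≅ Z^2,  H_1 ≅ Z,  H_2 ≅ Z.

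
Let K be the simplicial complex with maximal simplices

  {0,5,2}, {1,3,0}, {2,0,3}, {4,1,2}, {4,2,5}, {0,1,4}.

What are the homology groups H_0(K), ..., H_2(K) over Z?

H_0 ≅ Z,  H_1 ≅ Z,  H_2 = 0.

Fix the vertex order 0 < 1 < 2 < 3 < 4 < 5 and write every simplex with vertices in increasing order. Then dim K = 2 and the simplices of K are:

  0-simplices (6): [0], [1], [2], [3], [4], [5]
  1-simplices (12): [0,1], [0,2], [0,3], [0,4], [0,5], [1,2], [1,3], [1,4], [2,3], [2,4], [2,5], [4,5]
  2-simplices (6): [0,1,3], [0,1,4], [0,2,3], [0,2,5], [1,2,4], [2,4,5]

Hence C_0 ≅ Z^6, C_1 ≅ Z^12, C_2 ≅ Z^6.

Boundary ∂_1: C_1 → C_0 sends each edge [p,q] (with p < q) to q − p.
This gives a 6×12 integer matrix of rank 5; reducing to Smith normal form yields diagonal entries (1,1,1,1,1).

The boundary map ∂_2: C_2 → C_1 sends each 2-simplex [p,q,r] to [q,r] − [p,r] + [p,q]. For instance
  ∂[0,1,3] = [1,3] − [0,3] + [0,1],
  ∂[1,2,4] = [2,4] − [1,4] + [1,2].
As a 12×6 matrix over Z this has rank 6, with invariant factors (1,1,1,1,1,1).

Computing H_k = (kernel of ∂_k) / (image of ∂_{k+1}):

  H_0: rank C_0 − rank ∂_1 = 6 − 5 = 1, and the invariant factors of ∂_1 are all 1, so H_0 = Z.
  H_1: rank ker ∂_1 − rank ∂_2 = (12 − 5) − 6 = 1, and the invariant factors of ∂_2 are all 1, so H_1 = Z.
  H_2: rank ker ∂_2 − rank ∂_3 = (6 − 6) − 0 = 0, and there is no ∂_3, so H_2 = 0.

(K is a triangulation of the cylinder S^1 x I.)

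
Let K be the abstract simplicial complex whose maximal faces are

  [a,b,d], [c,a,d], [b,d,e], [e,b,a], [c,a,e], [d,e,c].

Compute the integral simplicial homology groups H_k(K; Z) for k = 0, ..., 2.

K has 5 vertices, 9 edges, 6 triangles.
rank ∂_0 = 0, rank ∂_1 = 4 ⇒ b_0 = 5 − 0 − 4 = 1; all invariant factors of ∂_1 are 1 so no torsion. So H_0 ≅ Z.
rank ∂_1 = 4, rank ∂_2 = 5 ⇒ b_1 = 9 − 4 − 5 = 0; all invariant factors of ∂_2 are 1 so no torsion. So H_1 ≅ 0.
rank ∂_2 = 5, rank ∂_3 = 0 ⇒ b_2 = 6 − 5 − 0 = 1. So H_2 ≅ Z.

H_0 ≅ Z,  H_1 = 0,  H_2 ≅ Z.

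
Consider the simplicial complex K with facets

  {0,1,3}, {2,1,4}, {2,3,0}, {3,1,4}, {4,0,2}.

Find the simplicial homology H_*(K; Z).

H_0 = Z,  H_1 = Z,  H_2 = 0.

Order the vertices as 0 < 1 < 2 < 3 < 4. Listing each simplex with vertices in this order, K has dimension 2 with simplices:

  0-simplices (5): [0], [1], [2], [3], [4]
  1-simplices (10): [0,1], [0,2], [0,3], [0,4], [1,2], [1,3], [1,4], [2,3], [2,4], [3,4]
  2-simplices (5): [0,1,3], [0,2,3], [0,2,4], [1,2,4], [1,3,4]

giving chain groups C_0 ≅ Z^5, C_1 ≅ Z^10, C_2 ≅ Z^5.

∂_1: C_1 → C_0 maps an edge to its endpoints' difference, ∂[p,q] = q − p. For instance
  ∂[2,3] = [3] − [2].
This gives a 5×10 integer matrix of rank 4; reducing to Smith normal form yields diagonal entries (1,1,1,1).

The boundary map ∂_2: C_2 → C_1 sends each 2-simplex [p,q,r] to [q,r] − [p,r] + [p,q]. For instance
  ∂[0,1,3] = [1,3] − [0,3] + [0,1],
  ∂[1,2,4] = [2,4] − [1,4] + [1,2].
This gives a 10×5 integer matrix of rank 5; reducing to Smith normal form yields diagonal entries (1,1,1,1,1).

From H_k ≅ ker(∂_k) / im(∂_{k+1}) we obtain:

  H_0: rank C_0 − rank ∂_1 = 5 − 4 = 1, and the invariant factors of ∂_1 are all 1, so H_0 = Z.
  H_1: rank ker ∂_1 − rank ∂_2 = (10 − 4) − 5 = 1, and the invariant factors of ∂_2 are all 1, so H_1 = Z.
  H_2: rank ker ∂_2 − rank ∂_3 = (5 − 5) − 0 = 0, and there is no ∂_3, so H_2 = 0.

As a check, the Euler characteristic is 5 − 10 + 5 = 0, which agrees with 1 − 1 + 0 = 0.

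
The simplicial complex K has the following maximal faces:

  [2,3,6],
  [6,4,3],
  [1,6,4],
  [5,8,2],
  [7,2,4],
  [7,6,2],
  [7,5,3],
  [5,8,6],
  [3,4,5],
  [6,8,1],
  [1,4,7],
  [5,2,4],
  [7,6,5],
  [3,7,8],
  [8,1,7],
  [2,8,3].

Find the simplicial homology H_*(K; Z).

H_0 = Z,  H_1 = Z^2,  H_2 = Z.

Order the vertices as 1 < 2 < 3 < 4 < 5 < 6 < 7 < 8. Listing each simplex with vertices in this order, K has dimension 2 with simplices:

  0-simplices (8): [1], [2], [3], [4], [5], [6], [7], [8]
  1-simplices (24): (24 of them)
  2-simplices (16): [1,4,6], [1,4,7], [1,6,8], [1,7,8], [2,3,6], [2,3,8], [2,4,5], [2,4,7], [2,5,8], [2,6,7], [3,4,5], [3,4,6], [3,5,7], [3,7,8], [5,6,7], [5,6,8]

Hence C_0 ≅ Z^8, C_1 ≅ Z^24, C_2 ≅ Z^16.

The boundary map ∂_1: C_1 → C_0 sends each edge [p,q] (with p < q) to q − p.
The resulting 8×24 matrix has rank 7, and its Smith normal form has invariant factors (1,1,1,1,1,1,1).

The boundary map ∂_2: C_2 → C_1 maps a triangle to the signed sum of its edges. For instance
  ∂[2,5,8] = [5,8] − [2,8] + [2,5],
  ∂[3,4,5] = [4,5] − [3,5] + [3,4].
As a 24×16 matrix over Z this has rank 15, with invariant factors (1,1,1,1,1,1,1,1,1,1,1,1,1,1,1).

Computing H_k = (kernel of ∂_k) / (image of ∂_{k+1}):

  H_0: rank C_0 − rank ∂_1 = 8 − 7 = 1, and the invariant factors of ∂_1 are all 1, so H_0 ≅ Z.
  H_1: rank ker ∂_1 − rank ∂_2 = (24 − 7) − 15 = 2, and the invariant factors of ∂_2 are all 1, so H_1 ≅ Z^2.
  H_2: rank ker ∂_2 − rank ∂_3 = (16 − 15) − 0 = 1, and there is no ∂_3, so H_2 ≅ Z.

As a check, the Euler characteristic is 8 − 24 + 16 = 0, which agrees with 1 − 2 + 1 = 0.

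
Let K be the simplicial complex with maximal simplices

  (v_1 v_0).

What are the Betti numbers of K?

Fix the vertex order v_0 < v_1 and write every simplex with vertices in increasing order. Then dim K = 1 and the simplices of K are:

  0-simplices (2): [v_0], [v_1]
  1-simplices (1): [v_0,v_1]

so the chain groups are C_0 ≅ Z^2, C_1 ≅ Z^1.

∂_1: C_1 → C_0 maps an edge to its endpoints' difference, ∂[p,q] = q − p. For instance
  ∂[v_0,v_1] = [v_1] − [v_0].
This gives a 2×1 integer matrix of rank 1; reducing to Smith normal form yields diagonal entries (1).

Now H_k = ker ∂_k / im ∂_{k+1}, so:

  H_0: rank C_0 − rank ∂_1 = 2 − 1 = 1, and the invariant factors of ∂_1 are all 1, so H_0 ≅ Z.
  H_1: rank ker ∂_1 − rank ∂_2 = (1 − 1) − 0 = 0, and there is no ∂_2, so H_1 ≅ 0.

Hence the Betti numbers are b_0 = 1, b_1 = 0.

b_0 = 1, b_1 = 0.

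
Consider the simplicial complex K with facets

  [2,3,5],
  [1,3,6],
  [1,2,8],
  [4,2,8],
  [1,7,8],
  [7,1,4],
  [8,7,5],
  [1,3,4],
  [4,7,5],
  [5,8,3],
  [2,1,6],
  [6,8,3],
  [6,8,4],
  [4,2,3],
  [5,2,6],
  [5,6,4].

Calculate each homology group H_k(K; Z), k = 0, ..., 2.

We work with the vertex ordering 1 < 2 < 3 < 4 < 5 < 6 < 7 < 8. The simplices of K, each written with vertices in increasing order, are:

  0-simplices (8): [1], [2], [3], [4], [5], [6], [7], [8]
  1-simplices (24): (24 of them)
  2-simplices (16): [1,2,6], [1,2,8], [1,3,4], [1,3,6], [1,4,7], [1,7,8], [2,3,4], [2,3,5], [2,4,8], [2,5,6], [3,5,8], [3,6,8], [4,5,6], [4,5,7], [4,6,8], [5,7,8]

Hence C_0 ≅ Z^8, C_1 ≅ Z^24, C_2 ≅ Z^16.

Boundary ∂_1: C_1 → C_0 sends each edge [p,q] (with p < q) to q − p.
The 8×24 boundary matrix has rank 7 and Smith normal form diag(1,1,1,1,1,1,1).

Boundary ∂_2: C_2 → C_1 sends each 2-simplex [p,q,r] to [q,r] − [p,r] + [p,q]. For instance
  ∂[4,5,7] = [5,7] − [4,7] + [4,5],
  ∂[2,3,4] = [3,4] − [2,4] + [2,3].
The 24×16 boundary matrix has rank 15 and Smith normal form diag(1,1,1,1,1,1,1,1,1,1,1,1,1,1,1).

Computing H_k = (kernel of ∂_k) / (image of ∂_{k+1}):

  H_0: rank C_0 − rank ∂_1 = 8 − 7 = 1, and the invariant factors of ∂_1 are all 1, so H_0 ≅ Z.
  H_1: rank ker ∂_1 − rank ∂_2 = (24 − 7) − 15 = 2, and the invariant factors of ∂_2 are all 1, so H_1 ≅ Z^2.
  H_2: rank ker ∂_2 − rank ∂_3 = (16 − 15) − 0 = 1, and there is no ∂_3, so H_2 ≅ Z.

(K is a triangulation of the torus T^2.)

H_0 = Z,  H_1 = Z^2,  H_2 = Z.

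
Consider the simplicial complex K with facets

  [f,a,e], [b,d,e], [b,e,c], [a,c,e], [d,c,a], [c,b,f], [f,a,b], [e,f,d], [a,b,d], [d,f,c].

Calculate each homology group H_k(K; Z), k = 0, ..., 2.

Fix the vertex order a < b < c < d < e < f and write every simplex with vertices in increasing order. Then dim K = 2 and the simplices of K are:

  0-simplices (6): a, b, c, d, e, f
  1-simplices (15): ab, ac, ad, ae, af, bc, bd, be, bf, cd, ce, cf, de, df, ef
  2-simplices (10): abd, abf, acd, ace, aef, bce, bcf, bde, cdf, def

giving chain groups C_0 ≅ Z^6, C_1 ≅ Z^15, C_2 ≅ Z^10.

Boundary ∂_1: C_1 → C_0 is given by ∂[p,q] = [q] − [p].
The resulting 6×15 matrix has rank 5, and its Smith normal form has invariant factors (1,1,1,1,1).

The boundary map ∂_2: C_2 → C_1 sends each 2-simplex [p,q,r] to [q,r] − [p,r] + [p,q]. For instance
  ∂bde = de − be + bd,
  ∂bce = ce − be + bc.
The resulting 15×10 matrix has rank 10, and its Smith normal form has invariant factors (1,1,1,1,1,1,1,1,1,2).

Computing H_k = (kernel of ∂_k) / (image of ∂_{k+1}):

  H_0: rank C_0 − rank ∂_1 = 6 − 5 = 1, and the invariant factors of ∂_1 are all 1, so H_0 = Z.
  H_1: rank ker ∂_1 − rank ∂_2 = (15 − 5) − 10 = 0, and ∂_2 has invariant factor 2 > 1, so H_1 = Z/2.
  H_2: rank ker ∂_2 − rank ∂_3 = (10 − 10) − 0 = 0, and there is no ∂_3, so H_2 = 0.

As a check, the Euler characteristic is 6 − 15 + 10 = 1, which agrees with 1 − 0 + 0 = 1.

H_0 ≅ Z,  H_1 ≅ Z/2,  H_2 = 0.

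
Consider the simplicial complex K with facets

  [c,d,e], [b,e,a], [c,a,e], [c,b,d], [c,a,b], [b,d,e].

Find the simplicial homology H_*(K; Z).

We work with the vertex ordering a < b < c < d < e. The simplices of K, each written with vertices in increasing order, are:

  0-simplices (5): a, b, c, d, e
  1-simplices (9): ab, ac, ae, bc, bd, be, cd, ce, de
  2-simplices (6): abc, abe, ace, bcd, bde, cde

giving chain groups C_0 ≅ Z^5, C_1 ≅ Z^9, C_2 ≅ Z^6.

Boundary ∂_1: C_1 → C_0 sends each edge [p,q] (with p < q) to q − p.
The resulting 5×9 matrix has rank 4, and its Smith normal form has invariant factors (1,1,1,1).

The boundary map ∂_2: C_2 → C_1 maps a triangle to the signed sum of its edges. For instance
  ∂bde = de − be + bd,
  ∂bcd = cd − bd + bc.
This gives a 9×6 integer matrix of rank 5; reducing to Smith normal form yields diagonal entries (1,1,1,1,1).

Reading off H_k = ker ∂_k / im ∂_{k+1}:

  H_0: rank C_0 − rank ∂_1 = 5 − 4 = 1, and the invariant factors of ∂_1 are all 1, so H_0 ≅ Z.
  H_1: rank ker ∂_1 − rank ∂_2 = (9 − 4) − 5 = 0, and the invariant factors of ∂_2 are all 1, so H_1 ≅ 0.
  H_2: rank ker ∂_2 − rank ∂_3 = (6 − 5) − 0 = 1, and there is no ∂_3, so H_2 ≅ Z.

(K is a triangulation of the 2-sphere S^2.)

H_0 = Z,  H_1 = 0,  H_2 = Z.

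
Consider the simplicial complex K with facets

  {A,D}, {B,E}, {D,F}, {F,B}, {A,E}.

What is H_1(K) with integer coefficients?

H_1 ≅ Z.

Fix the vertex order A < B < D < E < F and write every simplex with vertices in increasing order. Then dim K = 1 and the simplices of K are:

  0-simplices (5): A, B, D, E, F
  1-simplices (5): AD, AE, BE, BF, DF

Hence C_0 ≅ Z^5, C_1 ≅ Z^5.

The boundary map ∂_1: C_1 → C_0 maps an edge to its endpoints' difference, ∂[p,q] = q − p.
This gives a 5×5 integer matrix of rank 4; reducing to Smith normal form yields diagonal entries (1,1,1,1).

Computing H_k = (kernel of ∂_k) / (image of ∂_{k+1}):

  H_1: rank ker ∂_1 − rank ∂_2 = (5 − 4) − 0 = 1, and there is no ∂_2, so H_1 ≅ Z.

(K is a triangulation of the circle S^1.)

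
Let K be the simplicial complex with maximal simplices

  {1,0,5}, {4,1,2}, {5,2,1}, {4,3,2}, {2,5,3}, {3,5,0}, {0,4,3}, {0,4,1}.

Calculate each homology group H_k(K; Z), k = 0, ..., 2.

H_0 = Z,  H_1 = 0,  H_2 = Z.

Take the total order 0 < 1 < 2 < 3 < 4 < 5 on the vertex set. Then K (dimension 2) consists of the simplices:

  0-simplices (6): [0], [1], [2], [3], [4], [5]
  1-simplices (12): [0,1], [0,3], [0,4], [0,5], [1,2], [1,4], [1,5], [2,3], [2,4], [2,5], [3,4], [3,5]
  2-simplices (8): [0,1,4], [0,1,5], [0,3,4], [0,3,5], [1,2,4], [1,2,5], [2,3,4], [2,3,5]

Hence C_0 ≅ Z^6, C_1 ≅ Z^12, C_2 ≅ Z^8.

Boundary ∂_1: C_1 → C_0 sends each edge [p,q] (with p < q) to q − p. For instance
  ∂[0,4] = [4] − [0].
As a 6×12 matrix over Z this has rank 5, with invariant factors (1,1,1,1,1).

The boundary map ∂_2: C_2 → C_1 maps a triangle to the signed sum of its edges. For instance
  ∂[1,2,4] = [2,4] − [1,4] + [1,2],
  ∂[0,3,4] = [3,4] − [0,4] + [0,3].
This gives a 12×8 integer matrix of rank 7; reducing to Smith normal form yields diagonal entries (1,1,1,1,1,1,1).

Reading off H_k = ker ∂_k / im ∂_{k+1}:

  H_0: rank C_0 − rank ∂_1 = 6 − 5 = 1, and the invariant factors of ∂_1 are all 1, so H_0 ≅ Z.
  H_1: rank ker ∂_1 − rank ∂_2 = (12 − 5) − 7 = 0, and the invariant factors of ∂_2 are all 1, so H_1 ≅ 0.
  H_2: rank ker ∂_2 − rank ∂_3 = (8 − 7) − 0 = 1, and there is no ∂_3, so H_2 ≅ Z.

As a check, the Euler characteristic is 6 − 12 + 8 = 2, which agrees with 1 − 0 + 1 = 2.
(K is a triangulation of the 2-sphere S^2.)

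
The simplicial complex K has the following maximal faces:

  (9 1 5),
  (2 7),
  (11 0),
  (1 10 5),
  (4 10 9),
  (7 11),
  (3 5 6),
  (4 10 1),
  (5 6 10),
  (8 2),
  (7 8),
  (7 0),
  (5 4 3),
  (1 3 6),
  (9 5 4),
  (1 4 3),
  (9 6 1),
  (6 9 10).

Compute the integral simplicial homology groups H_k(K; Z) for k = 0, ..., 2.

H_0 = Z^2,  H_1 = Z^2 × Z/2,  H_2 = 0.

K has 12 vertices, 24 edges, 12 triangles.
rank ∂_0 = 0, rank ∂_1 = 10 ⇒ b_0 = 12 − 0 − 10 = 2; all invariant factors of ∂_1 are 1 so no torsion. So H_0 ≅ Z^2.
rank ∂_1 = 10, rank ∂_2 = 12 ⇒ b_1 = 24 − 10 − 12 = 2; ∂_2 has invariant factor(s) [2] giving torsion. So H_1 ≅ Z^2 × Z/2.
rank ∂_2 = 12, rank ∂_3 = 0 ⇒ b_2 = 12 − 12 − 0 = 0. So H_2 ≅ 0.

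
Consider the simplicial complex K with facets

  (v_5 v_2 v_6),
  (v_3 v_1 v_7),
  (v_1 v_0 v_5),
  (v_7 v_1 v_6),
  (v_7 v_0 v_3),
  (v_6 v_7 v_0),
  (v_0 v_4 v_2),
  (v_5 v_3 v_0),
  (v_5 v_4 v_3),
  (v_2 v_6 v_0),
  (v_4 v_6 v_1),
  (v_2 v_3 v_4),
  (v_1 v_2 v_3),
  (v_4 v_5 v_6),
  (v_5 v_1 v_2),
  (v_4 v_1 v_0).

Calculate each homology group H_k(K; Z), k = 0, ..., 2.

H_0 ≅ Z,  H_1 ≅ Z^2,  H_2 ≅ Z.

K has 8 vertices, 24 edges, 16 triangles.
rank ∂_0 = 0, rank ∂_1 = 7 ⇒ b_0 = 8 − 0 − 7 = 1; all invariant factors of ∂_1 are 1 so no torsion. So H_0 ≅ Z.
rank ∂_1 = 7, rank ∂_2 = 15 ⇒ b_1 = 24 − 7 − 15 = 2; all invariant factors of ∂_2 are 1 so no torsion. So H_1 ≅ Z^2.
rank ∂_2 = 15, rank ∂_3 = 0 ⇒ b_2 = 16 − 15 − 0 = 1. So H_2 ≅ Z.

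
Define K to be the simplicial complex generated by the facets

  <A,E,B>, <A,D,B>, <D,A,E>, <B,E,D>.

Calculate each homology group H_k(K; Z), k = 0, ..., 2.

H_0 ≅ Z,  H_1 = 0,  H_2 ≅ Z.

Take the total order A < B < D < E on the vertex set. Then K (dimension 2) consists of the simplices:

  0-simplices (4): A, B, D, E
  1-simplices (6): AB, AD, AE, BD, BE, DE
  2-simplices (4): ABD, ABE, ADE, BDE

giving chain groups C_0 ≅ Z^4, C_1 ≅ Z^6, C_2 ≅ Z^4.

∂_1: C_1 → C_0 sends each edge [p,q] (with p < q) to q − p.
The resulting 4×6 matrix has rank 3, and its Smith normal form has invariant factors (1,1,1).

Boundary ∂_2: C_2 → C_1 maps a triangle to the signed sum of its edges. For instance
  ∂BDE = DE − BE + BD,
  ∂ADE = DE − AE + AD.
The 6×4 boundary matrix has rank 3 and Smith normal form diag(1,1,1).

From H_k ≅ ker(∂_k) / im(∂_{k+1}) we obtain:

  H_0: rank C_0 − rank ∂_1 = 4 − 3 = 1, and the invariant factors of ∂_1 are all 1, so H_0 = Z.
  H_1: rank ker ∂_1 − rank ∂_2 = (6 − 3) − 3 = 0, and the invariant factors of ∂_2 are all 1, so H_1 = 0.
  H_2: rank ker ∂_2 − rank ∂_3 = (4 − 3) − 0 = 1, and there is no ∂_3, so H_2 = Z.

As a check, the Euler characteristic is 4 − 6 + 4 = 2, which agrees with 1 − 0 + 1 = 2.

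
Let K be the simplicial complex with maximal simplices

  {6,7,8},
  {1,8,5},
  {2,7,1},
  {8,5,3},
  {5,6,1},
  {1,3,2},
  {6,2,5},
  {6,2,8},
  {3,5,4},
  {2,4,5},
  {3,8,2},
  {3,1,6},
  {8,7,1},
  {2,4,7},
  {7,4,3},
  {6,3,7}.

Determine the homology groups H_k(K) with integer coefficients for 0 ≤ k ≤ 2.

H_0 ≅ Z,  H_1 ≅ Z^2,  H_2 ≅ Z.

Fix the vertex order 1 < 2 < 3 < 4 < 5 < 6 < 7 < 8 and write every simplex with vertices in increasing order. Then dim K = 2 and the simplices of K are:

  0-simplices (8): [1], [2], [3], [4], [5], [6], [7], [8]
  1-simplices (24): (24 of them)
  2-simplices (16): [1,2,3], [1,2,7], [1,3,6], [1,5,6], [1,5,8], [1,7,8], [2,3,8], [2,4,5], [2,4,7], [2,5,6], [2,6,8], [3,4,5], [3,4,7], [3,5,8], [3,6,7], [6,7,8]

so the chain groups are C_0 ≅ Z^8, C_1 ≅ Z^24, C_2 ≅ Z^16.

Boundary ∂_1: C_1 → C_0 sends each edge [p,q] (with p < q) to q − p. For instance
  ∂[1,2] = [2] − [1].
The resulting 8×24 matrix has rank 7, and its Smith normal form has invariant factors (1,1,1,1,1,1,1).

Boundary ∂_2: C_2 → C_1 sends each 2-simplex [p,q,r] to [q,r] − [p,r] + [p,q]. For instance
  ∂[2,5,6] = [5,6] − [2,6] + [2,5],
  ∂[6,7,8] = [7,8] − [6,8] + [6,7].
This gives a 24×16 integer matrix of rank 15; reducing to Smith normal form yields diagonal entries (1,1,1,1,1,1,1,1,1,1,1,1,1,1,1).

From H_k ≅ ker(∂_k) / im(∂_{k+1}) we obtain:

  H_0: rank C_0 − rank ∂_1 = 8 − 7 = 1, and the invariant factors of ∂_1 are all 1, so H_0 = Z.
  H_1: rank ker ∂_1 − rank ∂_2 = (24 − 7) − 15 = 2, and the invariant factors of ∂_2 are all 1, so H_1 = Z^2.
  H_2: rank ker ∂_2 − rank ∂_3 = (16 − 15) − 0 = 1, and there is no ∂_3, so H_2 = Z.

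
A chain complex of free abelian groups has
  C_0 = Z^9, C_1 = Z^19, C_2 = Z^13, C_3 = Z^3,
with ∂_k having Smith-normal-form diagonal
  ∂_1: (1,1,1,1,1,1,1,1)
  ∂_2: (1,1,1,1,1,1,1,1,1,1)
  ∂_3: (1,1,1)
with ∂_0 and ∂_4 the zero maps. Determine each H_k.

H_0: b_0 = 9 − 0 − 8 = 1; torsion from ∂_1 factors > 1: none. So H_0 = Z.
H_1: b_1 = 19 − 8 − 10 = 1; torsion from ∂_2 factors > 1: none. So H_1 = Z.
H_2: b_2 = 13 − 10 − 3 = 0; torsion from ∂_3 factors > 1: none. So H_2 = 0.
H_3: b_3 = 3 − 3 − 0 = 0; torsion from ∂_4 factors > 1: none. So H_3 = 0.

H_0 = Z,  H_1 = Z,  H_2 = 0,  H_3 = 0.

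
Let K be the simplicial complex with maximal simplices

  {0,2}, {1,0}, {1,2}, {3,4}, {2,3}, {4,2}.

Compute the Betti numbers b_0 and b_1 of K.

b_0 = 1, b_1 = 2.

Take the total order 0 < 1 < 2 < 3 < 4 on the vertex set. Then K (dimension 1) consists of the simplices:

  0-simplices (5): [0], [1], [2], [3], [4]
  1-simplices (6): [0,1], [0,2], [1,2], [2,3], [2,4], [3,4]

giving chain groups C_0 ≅ Z^5, C_1 ≅ Z^6.

The boundary map ∂_1: C_1 → C_0 is given by ∂[p,q] = [q] − [p].
As a 5×6 matrix over Z this has rank 4, with invariant factors (1,1,1,1).

Now H_k = ker ∂_k / im ∂_{k+1}, so:

  H_0: rank C_0 − rank ∂_1 = 5 − 4 = 1, and the invariant factors of ∂_1 are all 1, so H_0 = Z.
  H_1: rank ker ∂_1 − rank ∂_2 = (6 − 4) − 0 = 2, and there is no ∂_2, so H_1 = Z^2.

Hence the Betti numbers are b_0 = 1, b_1 = 2.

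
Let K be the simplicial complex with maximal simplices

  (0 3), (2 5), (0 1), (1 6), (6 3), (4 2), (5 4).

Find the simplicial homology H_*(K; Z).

H_0 ≅ Z^2,  H_1 ≅ Z^2.

Order the vertices as 0 < 1 < 2 < 3 < 4 < 5 < 6. Listing each simplex with vertices in this order, K has dimension 1 with simplices:

  0-simplices (7): [0], [1], [2], [3], [4], [5], [6]
  1-simplices (7): [0,1], [0,3], [1,6], [2,4], [2,5], [3,6], [4,5]

Hence C_0 ≅ Z^7, C_1 ≅ Z^7.

The boundary map ∂_1: C_1 → C_0 maps an edge to its endpoints' difference, ∂[p,q] = q − p. For instance
  ∂[0,3] = [3] − [0].
This gives a 7×7 integer matrix of rank 5; reducing to Smith normal form yields diagonal entries (1,1,1,1,1).

Reading off H_k = ker ∂_k / im ∂_{k+1}:

  H_0: rank C_0 − rank ∂_1 = 7 − 5 = 2, and the invariant factors of ∂_1 are all 1, so H_0 ≅ Z^2.
  H_1: rank ker ∂_1 − rank ∂_2 = (7 − 5) − 0 = 2, and there is no ∂_2, so H_1 ≅ Z^2.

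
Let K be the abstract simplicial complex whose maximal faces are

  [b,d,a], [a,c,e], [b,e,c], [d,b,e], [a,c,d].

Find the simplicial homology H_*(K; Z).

Take the total order a < b < c < d < e on the vertex set. Then K (dimension 2) consists of the simplices:

  0-simplices (5): a, b, c, d, e
  1-simplices (10): ab, ac, ad, ae, bc, bd, be, cd, ce, de
  2-simplices (5): abd, acd, ace, bce, bde

giving chain groups C_0 ≅ Z^5, C_1 ≅ Z^10, C_2 ≅ Z^5.

Boundary ∂_1: C_1 → C_0 is given by ∂[p,q] = [q] − [p].
The resulting 5×10 matrix has rank 4, and its Smith normal form has invariant factors (1,1,1,1).

The boundary map ∂_2: C_2 → C_1 acts by ∂[p,q,r] = [q,r] − [p,r] + [p,q]. For instance
  ∂bce = ce − be + bc,
  ∂bde = de − be + bd.
The resulting 10×5 matrix has rank 5, and its Smith normal form has invariant factors (1,1,1,1,1).

From H_k ≅ ker(∂_k) / im(∂_{k+1}) we obtain:

  H_0: rank C_0 − rank ∂_1 = 5 − 4 = 1, and the invariant factors of ∂_1 are all 1, so H_0 ≅ Z.
  H_1: rank ker ∂_1 − rank ∂_2 = (10 − 4) − 5 = 1, and the invariant factors of ∂_2 are all 1, so H_1 ≅ Z.
  H_2: rank ker ∂_2 − rank ∂_3 = (5 − 5) − 0 = 0, and there is no ∂_3, so H_2 ≅ 0.

H_0 = Z,  H_1 = Z,  H_2 = 0.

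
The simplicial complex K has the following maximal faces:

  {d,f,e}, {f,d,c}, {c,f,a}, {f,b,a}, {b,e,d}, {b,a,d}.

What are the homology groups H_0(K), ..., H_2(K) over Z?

Take the total order a < b < c < d < e < f on the vertex set. Then K (dimension 2) consists of the simplices:

  0-simplices (6): a, b, c, d, e, f
  1-simplices (12): ab, ac, ad, af, bd, be, bf, cd, cf, de, df, ef
  2-simplices (6): abd, abf, acf, bde, cdf, def

so the chain groups are C_0 ≅ Z^6, C_1 ≅ Z^12, C_2 ≅ Z^6.

Boundary ∂_1: C_1 → C_0 maps an edge to its endpoints' difference, ∂[p,q] = q − p.
The resulting 6×12 matrix has rank 5, and its Smith normal form has invariant factors (1,1,1,1,1).

∂_2: C_2 → C_1 maps a triangle to the signed sum of its edges. For instance
  ∂abd = bd − ad + ab,
  ∂def = ef − df + de.
The resulting 12×6 matrix has rank 6, and its Smith normal form has invariant factors (1,1,1,1,1,1).

From H_k ≅ ker(∂_k) / im(∂_{k+1}) we obtain:

  H_0: rank C_0 − rank ∂_1 = 6 − 5 = 1, and the invariant factors of ∂_1 are all 1, so H_0 = Z.
  H_1: rank ker ∂_1 − rank ∂_2 = (12 − 5) − 6 = 1, and the invariant factors of ∂_2 are all 1, so H_1 = Z.
  H_2: rank ker ∂_2 − rank ∂_3 = (6 − 6) − 0 = 0, and there is no ∂_3, so H_2 = 0.

(K is a triangulation of the cylinder S^1 x I.)

H_0 = Z,  H_1 = Z,  H_2 = 0.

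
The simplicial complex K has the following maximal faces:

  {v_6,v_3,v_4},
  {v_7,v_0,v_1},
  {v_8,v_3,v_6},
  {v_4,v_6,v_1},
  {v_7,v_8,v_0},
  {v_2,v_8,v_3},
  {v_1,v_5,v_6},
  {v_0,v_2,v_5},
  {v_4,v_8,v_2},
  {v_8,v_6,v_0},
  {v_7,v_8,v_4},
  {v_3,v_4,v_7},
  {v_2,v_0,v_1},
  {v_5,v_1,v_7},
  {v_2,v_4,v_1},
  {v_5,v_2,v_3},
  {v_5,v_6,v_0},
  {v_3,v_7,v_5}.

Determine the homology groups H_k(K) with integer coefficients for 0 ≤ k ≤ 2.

H_0 ≅ Z,  H_1 ≅ Z ⊕ Z_2,  H_2 = 0.

We work with the vertex ordering v_0 < v_1 < v_2 < v_3 < v_4 < v_5 < v_6 < v_7 < v_8. The simplices of K, each written with vertices in increasing order, are:

  0-simplices (9): [v_0], [v_1], [v_2], [v_3], [v_4], [v_5], [v_6], [v_7], [v_8]
  1-simplices (27): (27 of them)
  2-simplices (18): (18 of them)

giving chain groups C_0 ≅ Z^9, C_1 ≅ Z^27, C_2 ≅ Z^18.

Boundary ∂_1: C_1 → C_0 is given by ∂[p,q] = [q] − [p]. For instance
  ∂[v_2,v_4] = [v_4] − [v_2].
The 9×27 boundary matrix has rank 8 and Smith normal form diag(1,1,1,1,1,1,1,1).

∂_2: C_2 → C_1 sends each 2-simplex [p,q,r] to [q,r] − [p,r] + [p,q]. For instance
  ∂[v_1,v_4,v_6] = [v_4,v_6] − [v_1,v_6] + [v_1,v_4],
  ∂[v_0,v_2,v_5] = [v_2,v_5] − [v_0,v_5] + [v_0,v_2].
As a 27×18 matrix over Z this has rank 18, with invariant factors (1,1,1,1,1,1,1,1,1,1,1,1,1,1,1,1,1,2).

Reading off H_k = ker ∂_k / im ∂_{k+1}:

  H_0: rank C_0 − rank ∂_1 = 9 − 8 = 1, and the invariant factors of ∂_1 are all 1, so H_0 = Z.
  H_1: rank ker ∂_1 − rank ∂_2 = (27 − 8) − 18 = 1, and ∂_2 has invariant factor 2 > 1, so H_1 = Z ⊕ Z_2.
  H_2: rank ker ∂_2 − rank ∂_3 = (18 − 18) − 0 = 0, and there is no ∂_3, so H_2 = 0.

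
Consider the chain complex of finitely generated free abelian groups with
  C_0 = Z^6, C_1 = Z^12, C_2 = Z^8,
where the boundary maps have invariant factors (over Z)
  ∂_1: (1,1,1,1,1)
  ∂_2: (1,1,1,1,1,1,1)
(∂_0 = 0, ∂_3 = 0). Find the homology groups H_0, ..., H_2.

H_0 ≅ Z,  H_1 = 0,  H_2 ≅ Z.

H_0: b_0 = 6 − 0 − 5 = 1; torsion from ∂_1 factors > 1: none. So H_0 ≅ Z.
H_1: b_1 = 12 − 5 − 7 = 0; torsion from ∂_2 factors > 1: none. So H_1 ≅ 0.
H_2: b_2 = 8 − 7 − 0 = 1; torsion from ∂_3 factors > 1: none. So H_2 ≅ Z.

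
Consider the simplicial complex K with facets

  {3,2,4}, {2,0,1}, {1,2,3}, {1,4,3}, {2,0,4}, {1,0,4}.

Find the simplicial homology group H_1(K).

We work with the vertex ordering 0 < 1 < 2 < 3 < 4. The simplices of K, each written with vertices in increasing order, are:

  0-simplices (5): [0], [1], [2], [3], [4]
  1-simplices (9): [0,1], [0,2], [0,4], [1,2], [1,3], [1,4], [2,3], [2,4], [3,4]
  2-simplices (6): [0,1,2], [0,1,4], [0,2,4], [1,2,3], [1,3,4], [2,3,4]

giving chain groups C_0 ≅ Z^5, C_1 ≅ Z^9, C_2 ≅ Z^6.

Boundary ∂_1: C_1 → C_0 is given by ∂[p,q] = [q] − [p]. For instance
  ∂[0,2] = [2] − [0].
The resulting 5×9 matrix has rank 4, and its Smith normal form has invariant factors (1,1,1,1).

Boundary ∂_2: C_2 → C_1 acts by ∂[p,q,r] = [q,r] − [p,r] + [p,q]. For instance
  ∂[0,1,2] = [1,2] − [0,2] + [0,1],
  ∂[2,3,4] = [3,4] − [2,4] + [2,3].
The 9×6 boundary matrix has rank 5 and Smith normal form diag(1,1,1,1,1).

Reading off H_k = ker ∂_k / im ∂_{k+1}:

  H_1: rank ker ∂_1 − rank ∂_2 = (9 − 4) − 5 = 0, and the invariant factors of ∂_2 are all 1, so H_1 = 0.

H_1 = 0.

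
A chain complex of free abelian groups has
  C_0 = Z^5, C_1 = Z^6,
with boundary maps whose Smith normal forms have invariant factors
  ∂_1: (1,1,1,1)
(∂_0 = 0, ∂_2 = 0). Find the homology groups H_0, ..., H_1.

H_0 = Z,  H_1 = Z^2.

H_0: b_0 = 5 − 0 − 4 = 1; torsion from ∂_1 factors > 1: none. So H_0 = Z.
H_1: b_1 = 6 − 4 − 0 = 2; torsion from ∂_2 factors > 1: none. So H_1 = Z^2.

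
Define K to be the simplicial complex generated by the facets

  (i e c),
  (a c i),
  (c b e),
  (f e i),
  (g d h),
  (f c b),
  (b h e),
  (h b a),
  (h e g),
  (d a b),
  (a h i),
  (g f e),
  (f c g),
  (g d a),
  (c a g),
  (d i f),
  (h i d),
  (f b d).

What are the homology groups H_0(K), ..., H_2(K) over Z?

Fix the vertex order a < b < c < d < e < f < g < h < i and write every simplex with vertices in increasing order. Then dim K = 2 and the simplices of K are:

  0-simplices (9): a, b, c, d, e, f, g, h, i
  1-simplices (27): ab, ac, ad, ag, ah, ai, bc, bd, be, bf, bh, ce, cf, cg, ci, df, dg, dh, di, ef, eg, eh, ei, fg, fi, gh, hi
  2-simplices (18): abd, abh, acg, aci, adg, ahi, bce, bcf, bdf, beh, cei, cfg, dfi, dgh, dhi, efg, efi, egh

so the chain groups are C_0 ≅ Z^9, C_1 ≅ Z^27, C_2 ≅ Z^18.

Boundary ∂_1: C_1 → C_0 maps an edge to its endpoints' difference, ∂[p,q] = q − p. For instance
  ∂dg = g − d.
The resulting 9×27 matrix has rank 8, and its Smith normal form has invariant factors (1,1,1,1,1,1,1,1).

The boundary map ∂_2: C_2 → C_1 maps a triangle to the signed sum of its edges. For instance
  ∂adg = dg − ag + ad,
  ∂ahi = hi − ai + ah.
The resulting 27×18 matrix has rank 18, and its Smith normal form has invariant factors (1,1,1,1,1,1,1,1,1,1,1,1,1,1,1,1,1,2).

Now H_k = ker ∂_k / im ∂_{k+1}, so:

  H_0: rank C_0 − rank ∂_1 = 9 − 8 = 1, and the invariant factors of ∂_1 are all 1, so H_0 = Z.
  H_1: rank ker ∂_1 − rank ∂_2 = (27 − 8) − 18 = 1, and ∂_2 has invariant factor 2 > 1, so H_1 = Z ⊕ Z_2.
  H_2: rank ker ∂_2 − rank ∂_3 = (18 − 18) − 0 = 0, and there is no ∂_3, so H_2 = 0.

H_0 = Z,  H_1 = Z ⊕ Z_2,  H_2 = 0.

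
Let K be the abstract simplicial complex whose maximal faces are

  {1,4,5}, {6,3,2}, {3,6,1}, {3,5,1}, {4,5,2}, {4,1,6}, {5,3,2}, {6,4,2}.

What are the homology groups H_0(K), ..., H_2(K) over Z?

H_0 ≅ Z,  H_1 = 0,  H_2 ≅ Z.

Fix the vertex order 1 < 2 < 3 < 4 < 5 < 6 and write every simplex with vertices in increasing order. Then dim K = 2 and the simplices of K are:

  0-simplices (6): [1], [2], [3], [4], [5], [6]
  1-simplices (12): [1,3], [1,4], [1,5], [1,6], [2,3], [2,4], [2,5], [2,6], [3,5], [3,6], [4,5], [4,6]
  2-simplices (8): [1,3,5], [1,3,6], [1,4,5], [1,4,6], [2,3,5], [2,3,6], [2,4,5], [2,4,6]

so the chain groups are C_0 ≅ Z^6, C_1 ≅ Z^12, C_2 ≅ Z^8.

∂_1: C_1 → C_0 is given by ∂[p,q] = [q] − [p].
The resulting 6×12 matrix has rank 5, and its Smith normal form has invariant factors (1,1,1,1,1).

∂_2: C_2 → C_1 sends each 2-simplex [p,q,r] to [q,r] − [p,r] + [p,q]. For instance
  ∂[2,3,5] = [3,5] − [2,5] + [2,3],
  ∂[2,3,6] = [3,6] − [2,6] + [2,3].
The 12×8 boundary matrix has rank 7 and Smith normal form diag(1,1,1,1,1,1,1).

From H_k ≅ ker(∂_k) / im(∂_{k+1}) we obtain:

  H_0: rank C_0 − rank ∂_1 = 6 − 5 = 1, and the invariant factors of ∂_1 are all 1, so H_0 ≅ Z.
  H_1: rank ker ∂_1 − rank ∂_2 = (12 − 5) − 7 = 0, and the invariant factors of ∂_2 are all 1, so H_1 ≅ 0.
  H_2: rank ker ∂_2 − rank ∂_3 = (8 − 7) − 0 = 1, and there is no ∂_3, so H_2 ≅ Z.

As a check, the Euler characteristic is 6 − 12 + 8 = 2, which agrees with 1 − 0 + 1 = 2.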